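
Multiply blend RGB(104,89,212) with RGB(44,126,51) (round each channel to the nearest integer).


Multiply: C = A×B/255, rounded to nearest integer
R: 104×44/255 = 4576/255 ≈ 17.945 → 18
G: 89×126/255 = 11214/255 ≈ 43.976 → 44
B: 212×51/255 = 10812/255 ≈ 42.400 → 42
= RGB(18, 44, 42)


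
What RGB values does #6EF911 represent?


6E → 110 (R)
F9 → 249 (G)
11 → 17 (B)
= RGB(110, 249, 17)


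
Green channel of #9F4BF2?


Color: #9F4BF2
R = 9F = 159
G = 4B = 75
B = F2 = 242
Green = 75


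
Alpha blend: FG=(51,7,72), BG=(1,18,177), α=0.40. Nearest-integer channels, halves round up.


C = α×F + (1-α)×B, with 1-α = 0.60
R: 0.40×51 + 0.60×1 = 20.40 + 0.60 = 21.00 → 21
G: 0.40×7 + 0.60×18 = 2.80 + 10.80 = 13.60 → 14
B: 0.40×72 + 0.60×177 = 28.80 + 106.20 = 135.00 → 135
= RGB(21, 14, 135)


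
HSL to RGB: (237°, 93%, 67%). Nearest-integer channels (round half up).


H=237°, S=0.93, L=0.67
C = (1-|2L-1|)×S = (1-|0.34|)×0.93 = 0.6138
H' = H/60 = 237/60 ≈ 3.9500; X = C×(1-|H' mod 2 - 1|) = 0.03069
m = L - C/2 = 0.67 - 0.3069 = 0.3631
Sector ⌊H'⌋ = 3 → (R',G',B') = (0.0, 0.03069, 0.6138)
RGB = ((R'+m)×255, (G'+m)×255, (B'+m)×255) = (92.5905, 100.41645, 249.1095)
Round half up → RGB(93, 100, 249)


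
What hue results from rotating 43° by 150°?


New hue = (H + rotation) mod 360
New hue = (43 + 150) mod 360
= 193 mod 360
= 193°


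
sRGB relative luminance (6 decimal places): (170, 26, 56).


Linearize each channel (sRGB transfer function): c = v/255; c_lin = c/12.92 if c ≤ 0.04045, else ((c+0.055)/1.055)^2.4
  R: 170/255 ≈ 0.666667 > 0.04045 → ((0.666667+0.055)/1.055)^2.4 ≈ 0.401978
  G: 26/255 ≈ 0.101961 > 0.04045 → ((0.101961+0.055)/1.055)^2.4 ≈ 0.010330
  B: 56/255 ≈ 0.219608 > 0.04045 → ((0.219608+0.055)/1.055)^2.4 ≈ 0.039546
R_lin = 0.401978, G_lin = 0.010330, B_lin = 0.039546
L = 0.2126×R + 0.7152×G + 0.0722×B
L = 0.2126×0.401978 + 0.7152×0.010330 + 0.0722×0.039546
L ≈ 0.095704


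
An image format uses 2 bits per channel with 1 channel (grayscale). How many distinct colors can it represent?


Total bits = 2 bits/channel × 1 channels = 2 bits
Distinct colors = 2^2
= 4 colors


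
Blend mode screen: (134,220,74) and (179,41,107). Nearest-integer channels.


Screen: C = 255 - (255-A)×(255-B)/255, rounded to nearest integer
R: 255 - (255-134)×(255-179)/255 = 255 - 9196/255 ≈ 255 - 36.063 = 218.937 → 219
G: 255 - (255-220)×(255-41)/255 = 255 - 7490/255 ≈ 255 - 29.373 = 225.627 → 226
B: 255 - (255-74)×(255-107)/255 = 255 - 26788/255 ≈ 255 - 105.051 = 149.949 → 150
= RGB(219, 226, 150)


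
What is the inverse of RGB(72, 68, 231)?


Invert: (255-R, 255-G, 255-B)
R: 255-72 = 183
G: 255-68 = 187
B: 255-231 = 24
= RGB(183, 187, 24)


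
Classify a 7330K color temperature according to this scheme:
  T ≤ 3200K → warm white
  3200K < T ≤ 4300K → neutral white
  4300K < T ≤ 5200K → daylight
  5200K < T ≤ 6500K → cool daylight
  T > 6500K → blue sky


Temperature: 7330K
7330K > 6500K → blue sky
Classification: blue sky


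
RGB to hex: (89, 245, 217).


R = 89 → 59 (hex)
G = 245 → F5 (hex)
B = 217 → D9 (hex)
Hex = #59F5D9


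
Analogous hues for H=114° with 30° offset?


Base hue: 114°
Left analog: (114 - 30) mod 360 = 84°
Right analog: (114 + 30) mod 360 = 144°
Analogous hues = 84° and 144°


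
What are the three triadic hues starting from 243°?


Triadic: equally spaced at 120° intervals
H1 = 243°
H2 = (243 + 120) mod 360 = 3°
H3 = (243 + 240) mod 360 = 123°
Triadic = 243°, 3°, 123°


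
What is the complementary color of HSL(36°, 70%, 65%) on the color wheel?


Complement = opposite side of color wheel = hue + 180°
H' = (36 + 180) mod 360 = 216°
S and L unchanged.
= HSL(216°, 70%, 65%)


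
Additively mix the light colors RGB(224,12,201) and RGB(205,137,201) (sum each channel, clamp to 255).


Additive: each channel = min(255, C₁+C₂)
R: 224+205 = 429 → 255
G: 12+137 = 149 → 149
B: 201+201 = 402 → 255
= RGB(255, 149, 255)


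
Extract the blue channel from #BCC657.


Color: #BCC657
R = BC = 188
G = C6 = 198
B = 57 = 87
Blue = 87


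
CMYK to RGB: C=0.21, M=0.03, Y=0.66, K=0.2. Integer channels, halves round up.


R = 255 × (1-C) × (1-K) = 255 × 0.79 × 0.80 = 161.16 → 161
G = 255 × (1-M) × (1-K) = 255 × 0.97 × 0.80 = 197.88 → 198
B = 255 × (1-Y) × (1-K) = 255 × 0.34 × 0.80 = 69.36 → 69
= RGB(161, 198, 69)


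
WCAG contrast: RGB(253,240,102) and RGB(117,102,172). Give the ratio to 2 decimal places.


Linearize each sRGB channel c=v/255: c/12.92 if c ≤ 0.04045 else ((c+0.055)/1.055)^2.4
L = 0.2126×R_lin + 0.7152×G_lin + 0.0722×B_lin
Color 1 (253,240,102):
  R=253: 253/255≈0.9922 > 0.04045 → ((0.9922+0.055)/1.055)^2.4 ≈ 0.98225
  G=240: 240/255≈0.9412 > 0.04045 → ((0.9412+0.055)/1.055)^2.4 ≈ 0.87137
  B=102: 102/255≈0.4000 > 0.04045 → ((0.4000+0.055)/1.055)^2.4 ≈ 0.13287
  L1 = 0.2126×0.98225 + 0.7152×0.87137 + 0.0722×0.13287 ≈ 0.84162
Color 2 (117,102,172):
  R=117: 117/255≈0.4588 > 0.04045 → ((0.4588+0.055)/1.055)^2.4 ≈ 0.17789
  G=102: 102/255≈0.4000 > 0.04045 → ((0.4000+0.055)/1.055)^2.4 ≈ 0.13287
  B=172: 172/255≈0.6745 > 0.04045 → ((0.6745+0.055)/1.055)^2.4 ≈ 0.41254
  L2 = 0.2126×0.17789 + 0.7152×0.13287 + 0.0722×0.41254 ≈ 0.16263
Lighter = 0.84162, Darker = 0.16263
Ratio = (L_lighter + 0.05) / (L_darker + 0.05)
Ratio = (0.84162 + 0.05) / (0.16263 + 0.05) = 0.89162 / 0.21263 ≈ 4.1933
Ratio ≈ 4.19:1


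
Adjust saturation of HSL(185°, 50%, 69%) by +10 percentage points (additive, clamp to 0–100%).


Original S = 50%
Adjustment = +10 percentage points
New S = 50 + (10) = 60
Clamp to [0, 100] → 60
= HSL(185°, 60%, 69%)


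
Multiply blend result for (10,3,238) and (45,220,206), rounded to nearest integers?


Multiply: C = A×B/255, rounded to nearest integer
R: 10×45/255 = 450/255 ≈ 1.765 → 2
G: 3×220/255 = 660/255 ≈ 2.588 → 3
B: 238×206/255 = 49028/255 ≈ 192.267 → 192
= RGB(2, 3, 192)


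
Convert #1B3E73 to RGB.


1B → 27 (R)
3E → 62 (G)
73 → 115 (B)
= RGB(27, 62, 115)


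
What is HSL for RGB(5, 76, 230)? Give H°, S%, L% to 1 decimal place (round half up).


Normalize: R'=5/255≈0.0196, G'=76/255≈0.2980, B'=230/255≈0.9020
Max=230/255, Min=5/255, Δ=Max-Min=225/255
L = (Max+Min)/2 = (230+5)/510 = 235/510 = 0.46078… → L = 46.1%
L ≤ 0.5 → S = Δ/(Max+Min) = 225/(230+5) = 225/235 = 0.95744… → S = 95.7%
(the 1/255 factors cancel in S and H, so raw channel differences can be used)
Max is B' → H = 60 × ((R-G)/Δ + 4) = 60 × ((5-76)/225 + 4)
  -71/225 + 4 = -0.3155… + 4 = 3.6844…
  H = 60 × 3.6844… = 221.066…° → H = 221.1°
= HSL(221.1°, 95.7%, 46.1%)


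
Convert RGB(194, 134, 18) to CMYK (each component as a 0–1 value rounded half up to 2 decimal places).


R'=194/255≈0.7608, G'=134/255≈0.5255, B'=18/255≈0.0706
K = 1 - max(R',G',B') = 1 - 194/255 = 61/255 = 0.23921… → 0.24
(1-R'-K)/(1-K) simplifies to (max-R)/max with max = 194:
C = (194-194)/194 = 0/194 = 0 → 0.00
M = (194-134)/194 = 60/194 = 0.30927… → 0.31
Y = (194-18)/194 = 176/194 = 0.90721… → 0.91
= CMYK(0.00, 0.31, 0.91, 0.24)


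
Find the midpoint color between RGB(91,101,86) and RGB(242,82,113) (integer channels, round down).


Midpoint: each channel = ⌊(C₁+C₂)/2⌋
R: ⌊(91+242)/2⌋ = 166
G: ⌊(101+82)/2⌋ = 91
B: ⌊(86+113)/2⌋ = 99
= RGB(166, 91, 99)


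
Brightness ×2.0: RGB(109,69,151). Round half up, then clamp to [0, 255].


Multiply each channel by 2.0, round half up, clamp to [0, 255]
R: 109×2.0 = 218
G: 69×2.0 = 138
B: 151×2.0 = 302 → clamp → 255
= RGB(218, 138, 255)


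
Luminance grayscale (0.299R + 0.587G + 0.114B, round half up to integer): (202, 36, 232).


Gray = 0.299×R + 0.587×G + 0.114×B
Gray = 0.299×202 + 0.587×36 + 0.114×232
Gray = 60.398 + 21.132 + 26.448
Gray = 107.978 → round half up → 108
Gray = 108


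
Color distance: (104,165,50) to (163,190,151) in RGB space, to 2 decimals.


d = √[(R₁-R₂)² + (G₁-G₂)² + (B₁-B₂)²]
d = √[(104-163)² + (165-190)² + (50-151)²]
d = √[3481 + 625 + 10201]
d = √14307
d ≈ 119.61


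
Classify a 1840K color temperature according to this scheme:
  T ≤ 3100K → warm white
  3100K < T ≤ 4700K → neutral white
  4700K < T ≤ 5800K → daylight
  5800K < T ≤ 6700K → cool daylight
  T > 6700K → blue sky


Temperature: 1840K
1840K ≤ 3100K → warm white
Classification: warm white


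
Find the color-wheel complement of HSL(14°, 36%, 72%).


Complement = opposite side of color wheel = hue + 180°
H' = (14 + 180) mod 360 = 194°
S and L unchanged.
= HSL(194°, 36%, 72%)


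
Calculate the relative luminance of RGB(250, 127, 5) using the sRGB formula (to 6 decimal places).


Linearize each channel (sRGB transfer function): c = v/255; c_lin = c/12.92 if c ≤ 0.04045, else ((c+0.055)/1.055)^2.4
  R: 250/255 ≈ 0.980392 > 0.04045 → ((0.980392+0.055)/1.055)^2.4 ≈ 0.955973
  G: 127/255 ≈ 0.498039 > 0.04045 → ((0.498039+0.055)/1.055)^2.4 ≈ 0.212231
  B: 5/255 ≈ 0.019608 ≤ 0.04045 → 0.019608/12.92 ≈ 0.001518
R_lin = 0.955973, G_lin = 0.212231, B_lin = 0.001518
L = 0.2126×R + 0.7152×G + 0.0722×B
L = 0.2126×0.955973 + 0.7152×0.212231 + 0.0722×0.001518
L ≈ 0.355137


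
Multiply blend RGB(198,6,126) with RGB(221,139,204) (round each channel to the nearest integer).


Multiply: C = A×B/255, rounded to nearest integer
R: 198×221/255 = 43758/255 ≈ 171.600 → 172
G: 6×139/255 = 834/255 ≈ 3.271 → 3
B: 126×204/255 = 25704/255 ≈ 100.800 → 101
= RGB(172, 3, 101)


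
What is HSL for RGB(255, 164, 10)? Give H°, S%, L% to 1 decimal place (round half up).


Normalize: R'=255/255≈1.0000, G'=164/255≈0.6431, B'=10/255≈0.0392
Max=255/255, Min=10/255, Δ=Max-Min=245/255
L = (Max+Min)/2 = (255+10)/510 = 265/510 = 0.51960… → L = 52.0%
L > 0.5 → S = Δ/(2-Max-Min) = 245/(510-255-10) = 245/245 = 1 → S = 100.0%
(the 1/255 factors cancel in S and H, so raw channel differences can be used)
Max is R' → H = 60 × (((G-B)/Δ) mod 6) = 60 × (((164-10)/245) mod 6)
  154/245 = 0.6285…
  H = 60 × 0.6285… = 37.714…° → H = 37.7°
= HSL(37.7°, 100.0%, 52.0%)


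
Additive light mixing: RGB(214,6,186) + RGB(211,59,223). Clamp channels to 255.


Additive: each channel = min(255, C₁+C₂)
R: 214+211 = 425 → 255
G: 6+59 = 65 → 65
B: 186+223 = 409 → 255
= RGB(255, 65, 255)


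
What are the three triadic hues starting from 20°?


Triadic: equally spaced at 120° intervals
H1 = 20°
H2 = (20 + 120) mod 360 = 140°
H3 = (20 + 240) mod 360 = 260°
Triadic = 20°, 140°, 260°


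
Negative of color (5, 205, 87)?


Invert: (255-R, 255-G, 255-B)
R: 255-5 = 250
G: 255-205 = 50
B: 255-87 = 168
= RGB(250, 50, 168)


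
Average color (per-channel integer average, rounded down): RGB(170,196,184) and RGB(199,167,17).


Midpoint: each channel = ⌊(C₁+C₂)/2⌋
R: ⌊(170+199)/2⌋ = 184
G: ⌊(196+167)/2⌋ = 181
B: ⌊(184+17)/2⌋ = 100
= RGB(184, 181, 100)


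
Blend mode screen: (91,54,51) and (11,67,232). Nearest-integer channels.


Screen: C = 255 - (255-A)×(255-B)/255, rounded to nearest integer
R: 255 - (255-91)×(255-11)/255 = 255 - 40016/255 ≈ 255 - 156.925 = 98.075 → 98
G: 255 - (255-54)×(255-67)/255 = 255 - 37788/255 ≈ 255 - 148.188 = 106.812 → 107
B: 255 - (255-51)×(255-232)/255 = 255 - 4692/255 ≈ 255 - 18.400 = 236.600 → 237
= RGB(98, 107, 237)


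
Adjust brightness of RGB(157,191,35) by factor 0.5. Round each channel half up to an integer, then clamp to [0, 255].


Multiply each channel by 0.5, round half up, clamp to [0, 255]
R: 157×0.5 = 78.5 → round → 79
G: 191×0.5 = 95.5 → round → 96
B: 35×0.5 = 17.5 → round → 18
= RGB(79, 96, 18)


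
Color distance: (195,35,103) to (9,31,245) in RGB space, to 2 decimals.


d = √[(R₁-R₂)² + (G₁-G₂)² + (B₁-B₂)²]
d = √[(195-9)² + (35-31)² + (103-245)²]
d = √[34596 + 16 + 20164]
d = √54776
d ≈ 234.04


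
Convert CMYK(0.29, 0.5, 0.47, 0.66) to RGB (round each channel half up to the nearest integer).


R = 255 × (1-C) × (1-K) = 255 × 0.71 × 0.34 = 61.557 → 62
G = 255 × (1-M) × (1-K) = 255 × 0.50 × 0.34 = 43.35 → 43
B = 255 × (1-Y) × (1-K) = 255 × 0.53 × 0.34 = 45.951 → 46
= RGB(62, 43, 46)


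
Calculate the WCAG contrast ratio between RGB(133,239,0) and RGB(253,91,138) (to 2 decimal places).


Linearize each sRGB channel c=v/255: c/12.92 if c ≤ 0.04045 else ((c+0.055)/1.055)^2.4
L = 0.2126×R_lin + 0.7152×G_lin + 0.0722×B_lin
Color 1 (133,239,0):
  R=133: 133/255≈0.5216 > 0.04045 → ((0.5216+0.055)/1.055)^2.4 ≈ 0.23455
  G=239: 239/255≈0.9373 > 0.04045 → ((0.9373+0.055)/1.055)^2.4 ≈ 0.86316
  B=0: 0/255≈0.0000 ≤ 0.04045 → 0.0000/12.92 ≈ 0.00000
  L1 = 0.2126×0.23455 + 0.7152×0.86316 + 0.0722×0.00000 ≈ 0.66720
Color 2 (253,91,138):
  R=253: 253/255≈0.9922 > 0.04045 → ((0.9922+0.055)/1.055)^2.4 ≈ 0.98225
  G=91: 91/255≈0.3569 > 0.04045 → ((0.3569+0.055)/1.055)^2.4 ≈ 0.10462
  B=138: 138/255≈0.5412 > 0.04045 → ((0.5412+0.055)/1.055)^2.4 ≈ 0.25415
  L2 = 0.2126×0.98225 + 0.7152×0.10462 + 0.0722×0.25415 ≈ 0.30200
Lighter = 0.66720, Darker = 0.30200
Ratio = (L_lighter + 0.05) / (L_darker + 0.05)
Ratio = (0.66720 + 0.05) / (0.30200 + 0.05) = 0.71720 / 0.35200 ≈ 2.0375
Ratio ≈ 2.04:1


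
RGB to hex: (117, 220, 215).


R = 117 → 75 (hex)
G = 220 → DC (hex)
B = 215 → D7 (hex)
Hex = #75DCD7


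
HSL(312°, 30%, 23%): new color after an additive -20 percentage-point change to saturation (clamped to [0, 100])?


Original S = 30%
Adjustment = -20 percentage points
New S = 30 + (-20) = 10
Clamp to [0, 100] → 10
= HSL(312°, 10%, 23%)


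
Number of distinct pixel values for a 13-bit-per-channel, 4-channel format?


Total bits = 13 bits/channel × 4 channels = 52 bits
Distinct pixel values = 2^52
= 4,503,599,627,370,496 pixel values


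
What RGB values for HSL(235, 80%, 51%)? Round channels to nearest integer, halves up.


H=235°, S=0.80, L=0.51
C = (1-|2L-1|)×S = (1-|0.02|)×0.80 = 0.784
H' = H/60 = 235/60 ≈ 3.9167; X = C×(1-|H' mod 2 - 1|) ≈ 0.0653
m = L - C/2 = 0.51 - 0.392 = 0.118
Sector ⌊H'⌋ = 3 → (R',G',B') = (0.0, ≈0.0653, 0.784)
RGB = ((R'+m)×255, (G'+m)×255, (B'+m)×255) = (30.09, 46.75, 230.01)
Round half up → RGB(30, 47, 230)


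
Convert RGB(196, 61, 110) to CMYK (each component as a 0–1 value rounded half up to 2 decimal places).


R'=196/255≈0.7686, G'=61/255≈0.2392, B'=110/255≈0.4314
K = 1 - max(R',G',B') = 1 - 196/255 = 59/255 = 0.23137… → 0.23
(1-R'-K)/(1-K) simplifies to (max-R)/max with max = 196:
C = (196-196)/196 = 0/196 = 0 → 0.00
M = (196-61)/196 = 135/196 = 0.68877… → 0.69
Y = (196-110)/196 = 86/196 = 0.43877… → 0.44
= CMYK(0.00, 0.69, 0.44, 0.23)


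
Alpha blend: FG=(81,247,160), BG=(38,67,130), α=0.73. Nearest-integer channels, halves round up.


C = α×F + (1-α)×B, with 1-α = 0.27
R: 0.73×81 + 0.27×38 = 59.13 + 10.26 = 69.39 → 69
G: 0.73×247 + 0.27×67 = 180.31 + 18.09 = 198.40 → 198
B: 0.73×160 + 0.27×130 = 116.80 + 35.10 = 151.90 → 152
= RGB(69, 198, 152)


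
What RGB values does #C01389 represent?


C0 → 192 (R)
13 → 19 (G)
89 → 137 (B)
= RGB(192, 19, 137)


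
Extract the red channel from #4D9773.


Color: #4D9773
R = 4D = 77
G = 97 = 151
B = 73 = 115
Red = 77


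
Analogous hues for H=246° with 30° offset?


Base hue: 246°
Left analog: (246 - 30) mod 360 = 216°
Right analog: (246 + 30) mod 360 = 276°
Analogous hues = 216° and 276°


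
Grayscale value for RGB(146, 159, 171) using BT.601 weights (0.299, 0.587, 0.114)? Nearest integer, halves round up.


Gray = 0.299×R + 0.587×G + 0.114×B
Gray = 0.299×146 + 0.587×159 + 0.114×171
Gray = 43.654 + 93.333 + 19.494
Gray = 156.481 → round half up → 156
Gray = 156


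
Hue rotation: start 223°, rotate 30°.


New hue = (H + rotation) mod 360
New hue = (223 + 30) mod 360
= 253 mod 360
= 253°


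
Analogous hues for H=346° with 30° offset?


Base hue: 346°
Left analog: (346 - 30) mod 360 = 316°
Right analog: (346 + 30) mod 360 = 16°
Analogous hues = 316° and 16°


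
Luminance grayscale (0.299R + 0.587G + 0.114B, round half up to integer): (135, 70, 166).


Gray = 0.299×R + 0.587×G + 0.114×B
Gray = 0.299×135 + 0.587×70 + 0.114×166
Gray = 40.365 + 41.090 + 18.924
Gray = 100.379 → round half up → 100
Gray = 100


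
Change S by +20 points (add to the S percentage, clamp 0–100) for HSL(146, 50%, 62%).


Original S = 50%
Adjustment = +20 percentage points
New S = 50 + (20) = 70
Clamp to [0, 100] → 70
= HSL(146°, 70%, 62%)


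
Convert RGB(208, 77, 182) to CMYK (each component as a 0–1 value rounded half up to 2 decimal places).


R'=208/255≈0.8157, G'=77/255≈0.3020, B'=182/255≈0.7137
K = 1 - max(R',G',B') = 1 - 208/255 = 47/255 = 0.18431… → 0.18
(1-R'-K)/(1-K) simplifies to (max-R)/max with max = 208:
C = (208-208)/208 = 0/208 = 0 → 0.00
M = (208-77)/208 = 131/208 = 0.62980… → 0.63
Y = (208-182)/208 = 26/208 = 0.125 → 0.13
= CMYK(0.00, 0.63, 0.13, 0.18)


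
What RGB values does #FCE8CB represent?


FC → 252 (R)
E8 → 232 (G)
CB → 203 (B)
= RGB(252, 232, 203)


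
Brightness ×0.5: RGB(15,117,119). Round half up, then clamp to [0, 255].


Multiply each channel by 0.5, round half up, clamp to [0, 255]
R: 15×0.5 = 7.5 → round → 8
G: 117×0.5 = 58.5 → round → 59
B: 119×0.5 = 59.5 → round → 60
= RGB(8, 59, 60)


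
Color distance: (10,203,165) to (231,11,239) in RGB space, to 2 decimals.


d = √[(R₁-R₂)² + (G₁-G₂)² + (B₁-B₂)²]
d = √[(10-231)² + (203-11)² + (165-239)²]
d = √[48841 + 36864 + 5476]
d = √91181
d ≈ 301.96


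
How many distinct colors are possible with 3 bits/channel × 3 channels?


Total bits = 3 bits/channel × 3 channels = 9 bits
Distinct colors = 2^9
= 512 colors


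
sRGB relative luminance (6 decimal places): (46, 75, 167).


Linearize each channel (sRGB transfer function): c = v/255; c_lin = c/12.92 if c ≤ 0.04045, else ((c+0.055)/1.055)^2.4
  R: 46/255 ≈ 0.180392 > 0.04045 → ((0.180392+0.055)/1.055)^2.4 ≈ 0.027321
  G: 75/255 ≈ 0.294118 > 0.04045 → ((0.294118+0.055)/1.055)^2.4 ≈ 0.070360
  B: 167/255 ≈ 0.654902 > 0.04045 → ((0.654902+0.055)/1.055)^2.4 ≈ 0.386429
R_lin = 0.027321, G_lin = 0.070360, B_lin = 0.386429
L = 0.2126×R + 0.7152×G + 0.0722×B
L = 0.2126×0.027321 + 0.7152×0.070360 + 0.0722×0.386429
L ≈ 0.084030


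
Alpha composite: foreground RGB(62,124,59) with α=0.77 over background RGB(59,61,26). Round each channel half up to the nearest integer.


C = α×F + (1-α)×B, with 1-α = 0.23
R: 0.77×62 + 0.23×59 = 47.74 + 13.57 = 61.31 → 61
G: 0.77×124 + 0.23×61 = 95.48 + 14.03 = 109.51 → 110
B: 0.77×59 + 0.23×26 = 45.43 + 5.98 = 51.41 → 51
= RGB(61, 110, 51)


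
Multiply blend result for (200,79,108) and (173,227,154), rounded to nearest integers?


Multiply: C = A×B/255, rounded to nearest integer
R: 200×173/255 = 34600/255 ≈ 135.686 → 136
G: 79×227/255 = 17933/255 ≈ 70.325 → 70
B: 108×154/255 = 16632/255 ≈ 65.224 → 65
= RGB(136, 70, 65)


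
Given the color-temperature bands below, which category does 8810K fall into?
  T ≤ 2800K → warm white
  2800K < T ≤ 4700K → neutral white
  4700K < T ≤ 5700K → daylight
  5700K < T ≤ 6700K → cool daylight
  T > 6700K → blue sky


Temperature: 8810K
8810K > 6700K → blue sky
Classification: blue sky


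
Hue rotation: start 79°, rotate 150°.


New hue = (H + rotation) mod 360
New hue = (79 + 150) mod 360
= 229 mod 360
= 229°


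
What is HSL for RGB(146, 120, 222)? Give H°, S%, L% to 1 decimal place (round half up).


Normalize: R'=146/255≈0.5725, G'=120/255≈0.4706, B'=222/255≈0.8706
Max=222/255, Min=120/255, Δ=Max-Min=102/255
L = (Max+Min)/2 = (222+120)/510 = 342/510 = 0.67058… → L = 67.1%
L > 0.5 → S = Δ/(2-Max-Min) = 102/(510-222-120) = 102/168 = 0.60714… → S = 60.7%
(the 1/255 factors cancel in S and H, so raw channel differences can be used)
Max is B' → H = 60 × ((R-G)/Δ + 4) = 60 × ((146-120)/102 + 4)
  26/102 + 4 = 0.2549… + 4 = 4.2549…
  H = 60 × 4.2549… = 255.294…° → H = 255.3°
= HSL(255.3°, 60.7%, 67.1%)


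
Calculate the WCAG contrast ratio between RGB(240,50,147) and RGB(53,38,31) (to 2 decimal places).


Linearize each sRGB channel c=v/255: c/12.92 if c ≤ 0.04045 else ((c+0.055)/1.055)^2.4
L = 0.2126×R_lin + 0.7152×G_lin + 0.0722×B_lin
Color 1 (240,50,147):
  R=240: 240/255≈0.9412 > 0.04045 → ((0.9412+0.055)/1.055)^2.4 ≈ 0.87137
  G=50: 50/255≈0.1961 > 0.04045 → ((0.1961+0.055)/1.055)^2.4 ≈ 0.03190
  B=147: 147/255≈0.5765 > 0.04045 → ((0.5765+0.055)/1.055)^2.4 ≈ 0.29177
  L1 = 0.2126×0.87137 + 0.7152×0.03190 + 0.0722×0.29177 ≈ 0.22913
Color 2 (53,38,31):
  R=53: 53/255≈0.2078 > 0.04045 → ((0.2078+0.055)/1.055)^2.4 ≈ 0.03560
  G=38: 38/255≈0.1490 > 0.04045 → ((0.1490+0.055)/1.055)^2.4 ≈ 0.01938
  B=31: 31/255≈0.1216 > 0.04045 → ((0.1216+0.055)/1.055)^2.4 ≈ 0.01370
  L2 = 0.2126×0.03560 + 0.7152×0.01938 + 0.0722×0.01370 ≈ 0.02242
Lighter = 0.22913, Darker = 0.02242
Ratio = (L_lighter + 0.05) / (L_darker + 0.05)
Ratio = (0.22913 + 0.05) / (0.02242 + 0.05) = 0.27913 / 0.07242 ≈ 3.8543
Ratio ≈ 3.85:1


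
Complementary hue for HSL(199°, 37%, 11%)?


Complement = opposite side of color wheel = hue + 180°
H' = (199 + 180) mod 360 = 19°
S and L unchanged.
= HSL(19°, 37%, 11%)


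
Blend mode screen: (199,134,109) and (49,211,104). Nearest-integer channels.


Screen: C = 255 - (255-A)×(255-B)/255, rounded to nearest integer
R: 255 - (255-199)×(255-49)/255 = 255 - 11536/255 ≈ 255 - 45.239 = 209.761 → 210
G: 255 - (255-134)×(255-211)/255 = 255 - 5324/255 ≈ 255 - 20.878 = 234.122 → 234
B: 255 - (255-109)×(255-104)/255 = 255 - 22046/255 ≈ 255 - 86.455 = 168.545 → 169
= RGB(210, 234, 169)


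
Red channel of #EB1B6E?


Color: #EB1B6E
R = EB = 235
G = 1B = 27
B = 6E = 110
Red = 235


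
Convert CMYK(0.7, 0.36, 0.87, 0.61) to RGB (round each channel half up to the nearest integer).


R = 255 × (1-C) × (1-K) = 255 × 0.30 × 0.39 = 29.835 → 30
G = 255 × (1-M) × (1-K) = 255 × 0.64 × 0.39 = 63.648 → 64
B = 255 × (1-Y) × (1-K) = 255 × 0.13 × 0.39 = 12.9285 → 13
= RGB(30, 64, 13)


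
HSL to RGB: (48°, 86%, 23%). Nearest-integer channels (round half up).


H=48°, S=0.86, L=0.23
C = (1-|2L-1|)×S = (1-|-0.54|)×0.86 = 0.3956
H' = H/60 = 48/60 ≈ 0.8000; X = C×(1-|H' mod 2 - 1|) = 0.31648
m = L - C/2 = 0.23 - 0.1978 = 0.0322
Sector ⌊H'⌋ = 0 → (R',G',B') = (0.3956, 0.31648, 0.0)
RGB = ((R'+m)×255, (G'+m)×255, (B'+m)×255) = (109.089, 88.9134, 8.211)
Round half up → RGB(109, 89, 8)


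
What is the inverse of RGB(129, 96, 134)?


Invert: (255-R, 255-G, 255-B)
R: 255-129 = 126
G: 255-96 = 159
B: 255-134 = 121
= RGB(126, 159, 121)


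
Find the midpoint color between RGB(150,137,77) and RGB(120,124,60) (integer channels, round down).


Midpoint: each channel = ⌊(C₁+C₂)/2⌋
R: ⌊(150+120)/2⌋ = 135
G: ⌊(137+124)/2⌋ = 130
B: ⌊(77+60)/2⌋ = 68
= RGB(135, 130, 68)


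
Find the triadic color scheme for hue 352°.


Triadic: equally spaced at 120° intervals
H1 = 352°
H2 = (352 + 120) mod 360 = 112°
H3 = (352 + 240) mod 360 = 232°
Triadic = 352°, 112°, 232°


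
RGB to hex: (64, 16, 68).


R = 64 → 40 (hex)
G = 16 → 10 (hex)
B = 68 → 44 (hex)
Hex = #401044


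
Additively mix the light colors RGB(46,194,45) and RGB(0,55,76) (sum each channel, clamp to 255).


Additive: each channel = min(255, C₁+C₂)
R: 46+0 = 46 → 46
G: 194+55 = 249 → 249
B: 45+76 = 121 → 121
= RGB(46, 249, 121)


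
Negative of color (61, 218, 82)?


Invert: (255-R, 255-G, 255-B)
R: 255-61 = 194
G: 255-218 = 37
B: 255-82 = 173
= RGB(194, 37, 173)


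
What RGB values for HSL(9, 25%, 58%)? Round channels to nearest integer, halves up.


H=9°, S=0.25, L=0.58
C = (1-|2L-1|)×S = (1-|0.16|)×0.25 = 0.21
H' = H/60 = 9/60 ≈ 0.1500; X = C×(1-|H' mod 2 - 1|) = 0.0315
m = L - C/2 = 0.58 - 0.105 = 0.475
Sector ⌊H'⌋ = 0 → (R',G',B') = (0.21, 0.0315, 0.0)
RGB = ((R'+m)×255, (G'+m)×255, (B'+m)×255) = (174.675, 129.1575, 121.125)
Round half up → RGB(175, 129, 121)


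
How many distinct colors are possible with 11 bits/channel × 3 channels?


Total bits = 11 bits/channel × 3 channels = 33 bits
Distinct colors = 2^33
= 8,589,934,592 colors


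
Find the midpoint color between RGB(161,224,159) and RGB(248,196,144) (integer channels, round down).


Midpoint: each channel = ⌊(C₁+C₂)/2⌋
R: ⌊(161+248)/2⌋ = 204
G: ⌊(224+196)/2⌋ = 210
B: ⌊(159+144)/2⌋ = 151
= RGB(204, 210, 151)


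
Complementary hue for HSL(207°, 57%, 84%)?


Complement = opposite side of color wheel = hue + 180°
H' = (207 + 180) mod 360 = 27°
S and L unchanged.
= HSL(27°, 57%, 84%)


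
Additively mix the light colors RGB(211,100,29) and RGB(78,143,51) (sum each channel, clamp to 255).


Additive: each channel = min(255, C₁+C₂)
R: 211+78 = 289 → 255
G: 100+143 = 243 → 243
B: 29+51 = 80 → 80
= RGB(255, 243, 80)


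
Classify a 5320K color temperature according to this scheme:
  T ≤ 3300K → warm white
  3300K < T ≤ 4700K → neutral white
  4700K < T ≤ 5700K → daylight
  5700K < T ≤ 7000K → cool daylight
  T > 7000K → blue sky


Temperature: 5320K
4700K < 5320K ≤ 5700K → daylight
Classification: daylight


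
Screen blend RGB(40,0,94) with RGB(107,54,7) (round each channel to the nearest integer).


Screen: C = 255 - (255-A)×(255-B)/255, rounded to nearest integer
R: 255 - (255-40)×(255-107)/255 = 255 - 31820/255 ≈ 255 - 124.784 = 130.216 → 130
G: 255 - (255-0)×(255-54)/255 = 255 - 51255/255 ≈ 255 - 201.000 = 54.000 → 54
B: 255 - (255-94)×(255-7)/255 = 255 - 39928/255 ≈ 255 - 156.580 = 98.420 → 98
= RGB(130, 54, 98)


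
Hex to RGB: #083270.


08 → 8 (R)
32 → 50 (G)
70 → 112 (B)
= RGB(8, 50, 112)


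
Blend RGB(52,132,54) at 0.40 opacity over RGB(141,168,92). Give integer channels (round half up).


C = α×F + (1-α)×B, with 1-α = 0.60
R: 0.40×52 + 0.60×141 = 20.80 + 84.60 = 105.40 → 105
G: 0.40×132 + 0.60×168 = 52.80 + 100.80 = 153.60 → 154
B: 0.40×54 + 0.60×92 = 21.60 + 55.20 = 76.80 → 77
= RGB(105, 154, 77)


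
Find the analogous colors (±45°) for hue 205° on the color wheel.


Base hue: 205°
Left analog: (205 - 45) mod 360 = 160°
Right analog: (205 + 45) mod 360 = 250°
Analogous hues = 160° and 250°


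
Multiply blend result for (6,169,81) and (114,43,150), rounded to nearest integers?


Multiply: C = A×B/255, rounded to nearest integer
R: 6×114/255 = 684/255 ≈ 2.682 → 3
G: 169×43/255 = 7267/255 ≈ 28.498 → 28
B: 81×150/255 = 12150/255 ≈ 47.647 → 48
= RGB(3, 28, 48)


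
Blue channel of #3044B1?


Color: #3044B1
R = 30 = 48
G = 44 = 68
B = B1 = 177
Blue = 177


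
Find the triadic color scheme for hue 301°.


Triadic: equally spaced at 120° intervals
H1 = 301°
H2 = (301 + 120) mod 360 = 61°
H3 = (301 + 240) mod 360 = 181°
Triadic = 301°, 61°, 181°


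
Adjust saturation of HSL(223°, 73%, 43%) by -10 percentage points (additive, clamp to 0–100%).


Original S = 73%
Adjustment = -10 percentage points
New S = 73 + (-10) = 63
Clamp to [0, 100] → 63
= HSL(223°, 63%, 43%)


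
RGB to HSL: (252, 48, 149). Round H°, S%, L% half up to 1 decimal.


Normalize: R'=252/255≈0.9882, G'=48/255≈0.1882, B'=149/255≈0.5843
Max=252/255, Min=48/255, Δ=Max-Min=204/255
L = (Max+Min)/2 = (252+48)/510 = 300/510 = 0.58823… → L = 58.8%
L > 0.5 → S = Δ/(2-Max-Min) = 204/(510-252-48) = 204/210 = 0.97142… → S = 97.1%
(the 1/255 factors cancel in S and H, so raw channel differences can be used)
Max is R' → H = 60 × (((G-B)/Δ) mod 6) = 60 × (((48-149)/204) mod 6)
  (-101)/204 = -0.4950…; negative, so add 6 → 5.5049…
  H = 60 × 5.5049… = 330.294…° → H = 330.3°
= HSL(330.3°, 97.1%, 58.8%)


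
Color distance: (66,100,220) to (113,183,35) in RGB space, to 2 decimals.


d = √[(R₁-R₂)² + (G₁-G₂)² + (B₁-B₂)²]
d = √[(66-113)² + (100-183)² + (220-35)²]
d = √[2209 + 6889 + 34225]
d = √43323
d ≈ 208.14


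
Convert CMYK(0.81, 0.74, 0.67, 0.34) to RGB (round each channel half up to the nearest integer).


R = 255 × (1-C) × (1-K) = 255 × 0.19 × 0.66 = 31.977 → 32
G = 255 × (1-M) × (1-K) = 255 × 0.26 × 0.66 = 43.758 → 44
B = 255 × (1-Y) × (1-K) = 255 × 0.33 × 0.66 = 55.539 → 56
= RGB(32, 44, 56)


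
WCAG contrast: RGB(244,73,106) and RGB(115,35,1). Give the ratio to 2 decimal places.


Linearize each sRGB channel c=v/255: c/12.92 if c ≤ 0.04045 else ((c+0.055)/1.055)^2.4
L = 0.2126×R_lin + 0.7152×G_lin + 0.0722×B_lin
Color 1 (244,73,106):
  R=244: 244/255≈0.9569 > 0.04045 → ((0.9569+0.055)/1.055)^2.4 ≈ 0.90466
  G=73: 73/255≈0.2863 > 0.04045 → ((0.2863+0.055)/1.055)^2.4 ≈ 0.06663
  B=106: 106/255≈0.4157 > 0.04045 → ((0.4157+0.055)/1.055)^2.4 ≈ 0.14413
  L1 = 0.2126×0.90466 + 0.7152×0.06663 + 0.0722×0.14413 ≈ 0.25039
Color 2 (115,35,1):
  R=115: 115/255≈0.4510 > 0.04045 → ((0.4510+0.055)/1.055)^2.4 ≈ 0.17144
  G=35: 35/255≈0.1373 > 0.04045 → ((0.1373+0.055)/1.055)^2.4 ≈ 0.01681
  B=1: 1/255≈0.0039 ≤ 0.04045 → 0.0039/12.92 ≈ 0.00030
  L2 = 0.2126×0.17144 + 0.7152×0.01681 + 0.0722×0.00030 ≈ 0.04849
Lighter = 0.25039, Darker = 0.04849
Ratio = (L_lighter + 0.05) / (L_darker + 0.05)
Ratio = (0.25039 + 0.05) / (0.04849 + 0.05) = 0.30039 / 0.09849 ≈ 3.0499
Ratio ≈ 3.05:1


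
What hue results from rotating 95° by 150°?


New hue = (H + rotation) mod 360
New hue = (95 + 150) mod 360
= 245 mod 360
= 245°


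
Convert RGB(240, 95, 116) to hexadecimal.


R = 240 → F0 (hex)
G = 95 → 5F (hex)
B = 116 → 74 (hex)
Hex = #F05F74


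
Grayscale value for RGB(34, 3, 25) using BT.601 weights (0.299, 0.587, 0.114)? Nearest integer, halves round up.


Gray = 0.299×R + 0.587×G + 0.114×B
Gray = 0.299×34 + 0.587×3 + 0.114×25
Gray = 10.166 + 1.761 + 2.850
Gray = 14.777 → round half up → 15
Gray = 15


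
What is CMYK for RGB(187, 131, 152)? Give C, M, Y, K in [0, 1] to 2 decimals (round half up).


R'=187/255≈0.7333, G'=131/255≈0.5137, B'=152/255≈0.5961
K = 1 - max(R',G',B') = 1 - 187/255 = 68/255 = 0.26666… → 0.27
(1-R'-K)/(1-K) simplifies to (max-R)/max with max = 187:
C = (187-187)/187 = 0/187 = 0 → 0.00
M = (187-131)/187 = 56/187 = 0.29946… → 0.30
Y = (187-152)/187 = 35/187 = 0.18716… → 0.19
= CMYK(0.00, 0.30, 0.19, 0.27)


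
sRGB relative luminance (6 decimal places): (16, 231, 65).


Linearize each channel (sRGB transfer function): c = v/255; c_lin = c/12.92 if c ≤ 0.04045, else ((c+0.055)/1.055)^2.4
  R: 16/255 ≈ 0.062745 > 0.04045 → ((0.062745+0.055)/1.055)^2.4 ≈ 0.005182
  G: 231/255 ≈ 0.905882 > 0.04045 → ((0.905882+0.055)/1.055)^2.4 ≈ 0.799103
  B: 65/255 ≈ 0.254902 > 0.04045 → ((0.254902+0.055)/1.055)^2.4 ≈ 0.052861
R_lin = 0.005182, G_lin = 0.799103, B_lin = 0.052861
L = 0.2126×R + 0.7152×G + 0.0722×B
L = 0.2126×0.005182 + 0.7152×0.799103 + 0.0722×0.052861
L ≈ 0.576436


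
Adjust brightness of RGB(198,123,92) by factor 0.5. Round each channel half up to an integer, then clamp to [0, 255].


Multiply each channel by 0.5, round half up, clamp to [0, 255]
R: 198×0.5 = 99
G: 123×0.5 = 61.5 → round → 62
B: 92×0.5 = 46
= RGB(99, 62, 46)


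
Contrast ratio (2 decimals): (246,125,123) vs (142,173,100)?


Linearize each sRGB channel c=v/255: c/12.92 if c ≤ 0.04045 else ((c+0.055)/1.055)^2.4
L = 0.2126×R_lin + 0.7152×G_lin + 0.0722×B_lin
Color 1 (246,125,123):
  R=246: 246/255≈0.9647 > 0.04045 → ((0.9647+0.055)/1.055)^2.4 ≈ 0.92158
  G=125: 125/255≈0.4902 > 0.04045 → ((0.4902+0.055)/1.055)^2.4 ≈ 0.20508
  B=123: 123/255≈0.4824 > 0.04045 → ((0.4824+0.055)/1.055)^2.4 ≈ 0.19807
  L1 = 0.2126×0.92158 + 0.7152×0.20508 + 0.0722×0.19807 ≈ 0.35690
Color 2 (142,173,100):
  R=142: 142/255≈0.5569 > 0.04045 → ((0.5569+0.055)/1.055)^2.4 ≈ 0.27050
  G=173: 173/255≈0.6784 > 0.04045 → ((0.6784+0.055)/1.055)^2.4 ≈ 0.41789
  B=100: 100/255≈0.3922 > 0.04045 → ((0.3922+0.055)/1.055)^2.4 ≈ 0.12744
  L2 = 0.2126×0.27050 + 0.7152×0.41789 + 0.0722×0.12744 ≈ 0.36558
Lighter = 0.36558, Darker = 0.35690
Ratio = (L_lighter + 0.05) / (L_darker + 0.05)
Ratio = (0.36558 + 0.05) / (0.35690 + 0.05) = 0.41558 / 0.40690 ≈ 1.0213
Ratio ≈ 1.02:1


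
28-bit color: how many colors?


Colors = 2^bits = 2^28
= 268,435,456 colors


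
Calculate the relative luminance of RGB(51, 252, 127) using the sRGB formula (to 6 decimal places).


Linearize each channel (sRGB transfer function): c = v/255; c_lin = c/12.92 if c ≤ 0.04045, else ((c+0.055)/1.055)^2.4
  R: 51/255 ≈ 0.200000 > 0.04045 → ((0.200000+0.055)/1.055)^2.4 ≈ 0.033105
  G: 252/255 ≈ 0.988235 > 0.04045 → ((0.988235+0.055)/1.055)^2.4 ≈ 0.973445
  B: 127/255 ≈ 0.498039 > 0.04045 → ((0.498039+0.055)/1.055)^2.4 ≈ 0.212231
R_lin = 0.033105, G_lin = 0.973445, B_lin = 0.212231
L = 0.2126×R + 0.7152×G + 0.0722×B
L = 0.2126×0.033105 + 0.7152×0.973445 + 0.0722×0.212231
L ≈ 0.718569


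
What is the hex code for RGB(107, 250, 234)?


R = 107 → 6B (hex)
G = 250 → FA (hex)
B = 234 → EA (hex)
Hex = #6BFAEA


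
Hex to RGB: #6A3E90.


6A → 106 (R)
3E → 62 (G)
90 → 144 (B)
= RGB(106, 62, 144)


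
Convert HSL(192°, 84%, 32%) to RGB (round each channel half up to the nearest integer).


H=192°, S=0.84, L=0.32
C = (1-|2L-1|)×S = (1-|-0.36|)×0.84 = 0.5376
H' = H/60 = 192/60 ≈ 3.2000; X = C×(1-|H' mod 2 - 1|) = 0.43008
m = L - C/2 = 0.32 - 0.2688 = 0.0512
Sector ⌊H'⌋ = 3 → (R',G',B') = (0.0, 0.43008, 0.5376)
RGB = ((R'+m)×255, (G'+m)×255, (B'+m)×255) = (13.056, 122.7264, 150.144)
Round half up → RGB(13, 123, 150)


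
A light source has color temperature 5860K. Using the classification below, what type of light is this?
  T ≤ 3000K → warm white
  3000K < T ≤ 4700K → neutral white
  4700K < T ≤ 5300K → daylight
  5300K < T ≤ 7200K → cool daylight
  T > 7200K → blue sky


Temperature: 5860K
5300K < 5860K ≤ 7200K → cool daylight
Classification: cool daylight


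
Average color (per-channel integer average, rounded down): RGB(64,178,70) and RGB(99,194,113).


Midpoint: each channel = ⌊(C₁+C₂)/2⌋
R: ⌊(64+99)/2⌋ = 81
G: ⌊(178+194)/2⌋ = 186
B: ⌊(70+113)/2⌋ = 91
= RGB(81, 186, 91)


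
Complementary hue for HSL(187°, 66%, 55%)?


Complement = opposite side of color wheel = hue + 180°
H' = (187 + 180) mod 360 = 7°
S and L unchanged.
= HSL(7°, 66%, 55%)


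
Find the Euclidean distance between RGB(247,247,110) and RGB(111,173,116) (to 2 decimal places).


d = √[(R₁-R₂)² + (G₁-G₂)² + (B₁-B₂)²]
d = √[(247-111)² + (247-173)² + (110-116)²]
d = √[18496 + 5476 + 36]
d = √24008
d ≈ 154.95


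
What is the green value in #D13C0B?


Color: #D13C0B
R = D1 = 209
G = 3C = 60
B = 0B = 11
Green = 60


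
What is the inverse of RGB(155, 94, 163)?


Invert: (255-R, 255-G, 255-B)
R: 255-155 = 100
G: 255-94 = 161
B: 255-163 = 92
= RGB(100, 161, 92)


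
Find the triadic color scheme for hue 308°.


Triadic: equally spaced at 120° intervals
H1 = 308°
H2 = (308 + 120) mod 360 = 68°
H3 = (308 + 240) mod 360 = 188°
Triadic = 308°, 68°, 188°


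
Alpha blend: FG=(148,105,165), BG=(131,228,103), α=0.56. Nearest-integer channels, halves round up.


C = α×F + (1-α)×B, with 1-α = 0.44
R: 0.56×148 + 0.44×131 = 82.88 + 57.64 = 140.52 → 141
G: 0.56×105 + 0.44×228 = 58.80 + 100.32 = 159.12 → 159
B: 0.56×165 + 0.44×103 = 92.40 + 45.32 = 137.72 → 138
= RGB(141, 159, 138)


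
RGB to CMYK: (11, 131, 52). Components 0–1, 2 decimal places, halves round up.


R'=11/255≈0.0431, G'=131/255≈0.5137, B'=52/255≈0.2039
K = 1 - max(R',G',B') = 1 - 131/255 = 124/255 = 0.48627… → 0.49
(1-R'-K)/(1-K) simplifies to (max-R)/max with max = 131:
C = (131-11)/131 = 120/131 = 0.91603… → 0.92
M = (131-131)/131 = 0/131 = 0 → 0.00
Y = (131-52)/131 = 79/131 = 0.60305… → 0.60
= CMYK(0.92, 0.00, 0.60, 0.49)


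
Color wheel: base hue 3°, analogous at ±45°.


Base hue: 3°
Left analog: (3 - 45) mod 360 = 318°
Right analog: (3 + 45) mod 360 = 48°
Analogous hues = 318° and 48°


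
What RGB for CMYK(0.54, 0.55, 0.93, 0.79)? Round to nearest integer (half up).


R = 255 × (1-C) × (1-K) = 255 × 0.46 × 0.21 = 24.633 → 25
G = 255 × (1-M) × (1-K) = 255 × 0.45 × 0.21 = 24.0975 → 24
B = 255 × (1-Y) × (1-K) = 255 × 0.07 × 0.21 = 3.7485 → 4
= RGB(25, 24, 4)


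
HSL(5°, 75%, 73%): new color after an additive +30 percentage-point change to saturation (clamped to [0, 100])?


Original S = 75%
Adjustment = +30 percentage points
New S = 75 + (30) = 105
Clamp to [0, 100] → 100
= HSL(5°, 100%, 73%)


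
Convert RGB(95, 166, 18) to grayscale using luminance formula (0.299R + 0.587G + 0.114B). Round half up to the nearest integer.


Gray = 0.299×R + 0.587×G + 0.114×B
Gray = 0.299×95 + 0.587×166 + 0.114×18
Gray = 28.405 + 97.442 + 2.052
Gray = 127.899 → round half up → 128
Gray = 128


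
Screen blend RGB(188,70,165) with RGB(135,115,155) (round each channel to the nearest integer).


Screen: C = 255 - (255-A)×(255-B)/255, rounded to nearest integer
R: 255 - (255-188)×(255-135)/255 = 255 - 8040/255 ≈ 255 - 31.529 = 223.471 → 223
G: 255 - (255-70)×(255-115)/255 = 255 - 25900/255 ≈ 255 - 101.569 = 153.431 → 153
B: 255 - (255-165)×(255-155)/255 = 255 - 9000/255 ≈ 255 - 35.294 = 219.706 → 220
= RGB(223, 153, 220)


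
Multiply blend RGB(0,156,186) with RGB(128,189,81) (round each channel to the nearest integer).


Multiply: C = A×B/255, rounded to nearest integer
R: 0×128/255 = 0/255 ≈ 0.000 → 0
G: 156×189/255 = 29484/255 ≈ 115.624 → 116
B: 186×81/255 = 15066/255 ≈ 59.082 → 59
= RGB(0, 116, 59)


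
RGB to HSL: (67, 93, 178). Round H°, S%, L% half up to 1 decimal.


Normalize: R'=67/255≈0.2627, G'=93/255≈0.3647, B'=178/255≈0.6980
Max=178/255, Min=67/255, Δ=Max-Min=111/255
L = (Max+Min)/2 = (178+67)/510 = 245/510 = 0.48039… → L = 48.0%
L ≤ 0.5 → S = Δ/(Max+Min) = 111/(178+67) = 111/245 = 0.45306… → S = 45.3%
(the 1/255 factors cancel in S and H, so raw channel differences can be used)
Max is B' → H = 60 × ((R-G)/Δ + 4) = 60 × ((67-93)/111 + 4)
  -26/111 + 4 = -0.2342… + 4 = 3.7657…
  H = 60 × 3.7657… = 225.945…° → H = 225.9°
= HSL(225.9°, 45.3%, 48.0%)


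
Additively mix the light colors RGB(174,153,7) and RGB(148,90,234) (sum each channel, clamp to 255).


Additive: each channel = min(255, C₁+C₂)
R: 174+148 = 322 → 255
G: 153+90 = 243 → 243
B: 7+234 = 241 → 241
= RGB(255, 243, 241)


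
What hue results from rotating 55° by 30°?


New hue = (H + rotation) mod 360
New hue = (55 + 30) mod 360
= 85 mod 360
= 85°


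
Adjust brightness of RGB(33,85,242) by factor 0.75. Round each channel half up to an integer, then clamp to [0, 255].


Multiply each channel by 0.75, round half up, clamp to [0, 255]
R: 33×0.75 = 24.75 → round → 25
G: 85×0.75 = 63.75 → round → 64
B: 242×0.75 = 181.5 → round → 182
= RGB(25, 64, 182)


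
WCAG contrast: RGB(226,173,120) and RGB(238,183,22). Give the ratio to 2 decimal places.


Linearize each sRGB channel c=v/255: c/12.92 if c ≤ 0.04045 else ((c+0.055)/1.055)^2.4
L = 0.2126×R_lin + 0.7152×G_lin + 0.0722×B_lin
Color 1 (226,173,120):
  R=226: 226/255≈0.8863 > 0.04045 → ((0.8863+0.055)/1.055)^2.4 ≈ 0.76052
  G=173: 173/255≈0.6784 > 0.04045 → ((0.6784+0.055)/1.055)^2.4 ≈ 0.41789
  B=120: 120/255≈0.4706 > 0.04045 → ((0.4706+0.055)/1.055)^2.4 ≈ 0.18782
  L1 = 0.2126×0.76052 + 0.7152×0.41789 + 0.0722×0.18782 ≈ 0.47412
Color 2 (238,183,22):
  R=238: 238/255≈0.9333 > 0.04045 → ((0.9333+0.055)/1.055)^2.4 ≈ 0.85499
  G=183: 183/255≈0.7176 > 0.04045 → ((0.7176+0.055)/1.055)^2.4 ≈ 0.47353
  B=22: 22/255≈0.0863 > 0.04045 → ((0.0863+0.055)/1.055)^2.4 ≈ 0.00802
  L2 = 0.2126×0.85499 + 0.7152×0.47353 + 0.0722×0.00802 ≈ 0.52102
Lighter = 0.52102, Darker = 0.47412
Ratio = (L_lighter + 0.05) / (L_darker + 0.05)
Ratio = (0.52102 + 0.05) / (0.47412 + 0.05) = 0.57102 / 0.52412 ≈ 1.0895
Ratio ≈ 1.09:1
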